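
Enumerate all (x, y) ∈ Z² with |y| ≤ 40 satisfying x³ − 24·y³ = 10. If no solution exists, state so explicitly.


The equation is x³ - 24y³ = 10. For fixed y, x³ = 24·y³ + 10, so a solution requires the RHS to be a perfect cube.
Strategy: iterate y from -40 to 40, compute RHS = 24·y³ + 10, and check whether it is a (positive or negative) perfect cube.
Check small values of y:
  y = 0: RHS = 10 is not a perfect cube.
  y = 1: RHS = 34 is not a perfect cube.
  y = -1: RHS = -14 is not a perfect cube.
  y = 2: RHS = 202 is not a perfect cube.
  y = -2: RHS = -182 is not a perfect cube.
  y = 3: RHS = 658 is not a perfect cube.
  y = -3: RHS = -638 is not a perfect cube.
Continuing the search up to |y| = 40 finds no solutions either.
No (x, y) in the scanned range satisfies the equation.

No integer solutions with |y| ≤ 40.


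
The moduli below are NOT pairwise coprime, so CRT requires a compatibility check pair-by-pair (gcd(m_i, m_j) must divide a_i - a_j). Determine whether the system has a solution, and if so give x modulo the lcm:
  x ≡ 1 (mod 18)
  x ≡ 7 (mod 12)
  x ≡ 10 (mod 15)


Moduli 18, 12, 15 are not pairwise coprime, so CRT works modulo lcm(m_i) when all pairwise compatibility conditions hold.
Pairwise compatibility: gcd(m_i, m_j) must divide a_i - a_j for every pair.
Merge one congruence at a time:
  Start: x ≡ 1 (mod 18).
  Combine with x ≡ 7 (mod 12): gcd(18, 12) = 6; 7 - 1 = 6, which IS divisible by 6, so compatible.
    Write x = 1 + 18·t and substitute into x ≡ 7 (mod 12): 18·t ≡ 7 − 1 = 6 (mod 12).
    Divide the congruence (and modulus) by g = 6: 3·t ≡ 1 (mod 2).
    Reduce coefficients mod 2: 1·t ≡ 1 (mod 2).
    So t ≡ 1 (mod 2).
    Then x = 1 + 18·1 = 19, valid modulo lcm(18, 12) = 36: x ≡ 19 (mod 36).
  Combine with x ≡ 10 (mod 15): gcd(36, 15) = 3; 10 - 19 = -9, which IS divisible by 3, so compatible.
    Write x = 19 + 36·t and substitute into x ≡ 10 (mod 15): 36·t ≡ 10 − 19 = -9 (mod 15).
    Divide the congruence (and modulus) by g = 3: 12·t ≡ -3 (mod 5).
    Reduce coefficients mod 5: 2·t ≡ 2 (mod 5).
    The inverse of 2 mod 5 is 3 (since 2·3 = 6 = 1·5 + 1), so t ≡ 3·2 = 6 ≡ 1 (mod 5).
    Then x = 19 + 36·1 = 55, valid modulo lcm(36, 15) = 180: x ≡ 55 (mod 180).
Verify: 55 mod 18 = 1, 55 mod 12 = 7, 55 mod 15 = 10.

x ≡ 55 (mod 180).


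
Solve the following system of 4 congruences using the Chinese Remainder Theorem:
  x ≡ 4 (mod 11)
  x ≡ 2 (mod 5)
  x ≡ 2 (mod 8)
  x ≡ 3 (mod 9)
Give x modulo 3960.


Product of moduli M = 11 · 5 · 8 · 9 = 3960.
Merge one congruence at a time:
  Start: x ≡ 4 (mod 11).
  Combine with x ≡ 2 (mod 5); new modulus lcm = 55.
    Write x = 4 + 11·t and substitute into x ≡ 2 (mod 5): 11·t ≡ 2 − 4 = -2 (mod 5).
    Reduce coefficients mod 5: 1·t ≡ 3 (mod 5).
    So t ≡ 3 (mod 5).
    Then x = 4 + 11·3 = 37, valid modulo lcm(11, 5) = 55: x ≡ 37 (mod 55).
  Combine with x ≡ 2 (mod 8); new modulus lcm = 440.
    Write x = 37 + 55·t and substitute into x ≡ 2 (mod 8): 55·t ≡ 2 − 37 = -35 (mod 8).
    Reduce coefficients mod 8: 7·t ≡ 5 (mod 8).
    The inverse of 7 mod 8 is 7 (since 7·7 = 49 = 6·8 + 1), so t ≡ 7·5 = 35 ≡ 3 (mod 8).
    Then x = 37 + 55·3 = 202, valid modulo lcm(55, 8) = 440: x ≡ 202 (mod 440).
  Combine with x ≡ 3 (mod 9); new modulus lcm = 3960.
    Write x = 202 + 440·t and substitute into x ≡ 3 (mod 9): 440·t ≡ 3 − 202 = -199 (mod 9).
    Reduce coefficients mod 9: 8·t ≡ 8 (mod 9).
    The inverse of 8 mod 9 is 8 (since 8·8 = 64 = 7·9 + 1), so t ≡ 8·8 = 64 ≡ 1 (mod 9).
    Then x = 202 + 440·1 = 642, valid modulo lcm(440, 9) = 3960: x ≡ 642 (mod 3960).
Verify against each original: 642 mod 11 = 4, 642 mod 5 = 2, 642 mod 8 = 2, 642 mod 9 = 3.

x ≡ 642 (mod 3960).


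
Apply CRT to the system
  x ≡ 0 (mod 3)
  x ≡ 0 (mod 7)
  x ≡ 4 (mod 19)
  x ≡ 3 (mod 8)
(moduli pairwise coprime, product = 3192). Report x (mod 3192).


Product of moduli M = 3 · 7 · 19 · 8 = 3192.
Merge one congruence at a time:
  Start: x ≡ 0 (mod 3).
  Combine with x ≡ 0 (mod 7); new modulus lcm = 21.
    Write x = 0 + 3·t and substitute into x ≡ 0 (mod 7): 3·t ≡ 0 − 0 = 0 (mod 7).
    The inverse of 3 mod 7 is 5 (since 3·5 = 15 = 2·7 + 1), so t ≡ 5·0 = 0 ≡ 0 (mod 7).
    Then x = 0 + 3·0 = 0, valid modulo lcm(3, 7) = 21: x ≡ 0 (mod 21).
  Combine with x ≡ 4 (mod 19); new modulus lcm = 399.
    Write x = 0 + 21·t and substitute into x ≡ 4 (mod 19): 21·t ≡ 4 − 0 = 4 (mod 19).
    Reduce coefficients mod 19: 2·t ≡ 4 (mod 19).
    The inverse of 2 mod 19 is 10 (since 2·10 = 20 = 1·19 + 1), so t ≡ 10·4 = 40 ≡ 2 (mod 19).
    Then x = 0 + 21·2 = 42, valid modulo lcm(21, 19) = 399: x ≡ 42 (mod 399).
  Combine with x ≡ 3 (mod 8); new modulus lcm = 3192.
    Write x = 42 + 399·t and substitute into x ≡ 3 (mod 8): 399·t ≡ 3 − 42 = -39 (mod 8).
    Reduce coefficients mod 8: 7·t ≡ 1 (mod 8).
    The inverse of 7 mod 8 is 7 (since 7·7 = 49 = 6·8 + 1), so t ≡ 7·1 = 7 ≡ 7 (mod 8).
    Then x = 42 + 399·7 = 2835, valid modulo lcm(399, 8) = 3192: x ≡ 2835 (mod 3192).
Verify against each original: 2835 mod 3 = 0, 2835 mod 7 = 0, 2835 mod 19 = 4, 2835 mod 8 = 3.

x ≡ 2835 (mod 3192).


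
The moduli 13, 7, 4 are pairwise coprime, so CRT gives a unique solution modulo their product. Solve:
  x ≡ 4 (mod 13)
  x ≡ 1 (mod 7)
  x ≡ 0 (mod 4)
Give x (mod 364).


Moduli 13, 7, 4 are pairwise coprime; by CRT there is a unique solution modulo M = 13 · 7 · 4 = 364.
Solve pairwise, accumulating the modulus:
  Start with x ≡ 4 (mod 13).
  Combine with x ≡ 1 (mod 7): since gcd(13, 7) = 1, we get a unique residue mod 91.
    Write x = 4 + 13·t and substitute into x ≡ 1 (mod 7): 13·t ≡ 1 − 4 = -3 (mod 7).
    Reduce coefficients mod 7: 6·t ≡ 4 (mod 7).
    The inverse of 6 mod 7 is 6 (since 6·6 = 36 = 5·7 + 1), so t ≡ 6·4 = 24 ≡ 3 (mod 7).
    Then x = 4 + 13·3 = 43, valid modulo lcm(13, 7) = 91: x ≡ 43 (mod 91).
  Combine with x ≡ 0 (mod 4): since gcd(91, 4) = 1, we get a unique residue mod 364.
    Write x = 43 + 91·t and substitute into x ≡ 0 (mod 4): 91·t ≡ 0 − 43 = -43 (mod 4).
    Reduce coefficients mod 4: 3·t ≡ 1 (mod 4).
    The inverse of 3 mod 4 is 3 (since 3·3 = 9 = 2·4 + 1), so t ≡ 3·1 = 3 ≡ 3 (mod 4).
    Then x = 43 + 91·3 = 316, valid modulo lcm(91, 4) = 364: x ≡ 316 (mod 364).
Verify: 316 mod 13 = 4 ✓, 316 mod 7 = 1 ✓, 316 mod 4 = 0 ✓.

x ≡ 316 (mod 364).


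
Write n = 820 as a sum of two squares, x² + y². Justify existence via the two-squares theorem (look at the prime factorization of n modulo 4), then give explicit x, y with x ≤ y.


Step 1: Factor n = 820 = 2^2 · 5 · 41.
Step 2: Check the mod-4 condition on each prime factor: 2 = 2 (special); 5 ≡ 1 (mod 4), exponent 1; 41 ≡ 1 (mod 4), exponent 1.
All primes ≡ 3 (mod 4) appear to even exponent (or don't appear), so by the two-squares theorem n IS expressible as a sum of two squares.
Step 3: Build a representation. Group n = k² · m with k = 2 and m = 5 · 41 = 205 (a product of primes ≡ 1 (mod 4)); a representation of m scales to one of n via (k·x)² + (k·y)² = k²(x² + y²). Each prime p ≡ 1 (mod 4) is itself a sum of two squares; find a² by testing p − a² for a perfect square:
  5: 5 − 1² = 4 = 2² ⇒ 5 = 1² + 2².
  41: 41 − 1² = 40, 41 − 2² = 37, 41 − 3² = 32, 41 − 4² = 25 = 5² ⇒ 41 = 4² + 5².
  Combine using the Brahmagupta–Fibonacci identity (a² + b²)(c² + d²) = (ac − bd)² + (ad + bc)² = (ac + bd)² + (ad − bc)²:
  5 · 41 = 205: from (1² + 2²)(4² + 5²), take (1·4 − 2·5, 1·5 + 2·4) = (4 − 10, 5 + 8) = (-6, 13); dropping signs (only squares matter) gives (6, 13); check 6² + 13² = 36 + 169 = 205 ✓.
  Scale by k = 2: (2·6, 2·13) = (12, 26).
Step 4: Order so x ≤ y and verify: 12² + 26² = 144 + 676 = 820 = n. ✓

n = 820 = 12² + 26² (one valid representation with x ≤ y).


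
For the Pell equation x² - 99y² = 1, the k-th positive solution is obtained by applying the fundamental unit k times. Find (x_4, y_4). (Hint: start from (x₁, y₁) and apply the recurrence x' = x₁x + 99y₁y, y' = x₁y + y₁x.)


Step 1: Find the fundamental solution (x₁, y₁) of x² - 99y² = 1.
  Expand √99 as a continued fraction. a₀ = ⌊√99⌋ = 9; iterate m_{k+1} = d_k·a_k − m_k, d_{k+1} = (99 − m_{k+1}²)/d_k, a_{k+1} = ⌊(a₀ + m_{k+1})/d_{k+1}⌋ (starting m₀ = 0, d₀ = 1), with convergents p_k = a_k·p_{k-1} + p_{k-2}, q_k = a_k·q_{k-1} + q_{k-2} (p₋₁ = 1, q₋₁ = 0):
  k = 0: a₀ = 9; p₀/q₀ = 9/1; p₀² − 99·q₀² = 81 − 99 = -18.
  k = 1: m = 9, d = 18, a = ⌊(9 + 9)/18⌋ = 1; p/q = (1·9 + 1)/(1·1 + 0) = 10/1; p² − 99·q² = 100 − 99 = 1.
  The first convergent with p² − 99·q² = 1 gives the fundamental solution (x₁, y₁) = (10, 1).
Step 2: Apply the recurrence (x_{n+1}, y_{n+1}) = (x₁x_n + 99y₁y_n, x₁y_n + y₁x_n) repeatedly.
  From (x_1, y_1) = (10, 1): x_2 = 10·10 + 99·1·1 = 199; y_2 = 10·1 + 1·10 = 20.
  From (x_2, y_2) = (199, 20): x_3 = 10·199 + 99·1·20 = 3970; y_3 = 10·20 + 1·199 = 399.
  From (x_3, y_3) = (3970, 399): x_4 = 10·3970 + 99·1·399 = 79201; y_4 = 10·399 + 1·3970 = 7960.
Step 3: Verify x_4² - 99·y_4² = 6272798401 - 6272798400 = 1 (should be 1). ✓

(x_1, y_1) = (10, 1); (x_4, y_4) = (79201, 7960).


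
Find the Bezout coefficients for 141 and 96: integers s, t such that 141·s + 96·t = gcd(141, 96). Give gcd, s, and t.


Euclidean algorithm on (141, 96) — divide until remainder is 0:
  141 = 1 · 96 + 45
  96 = 2 · 45 + 6
  45 = 7 · 6 + 3
  6 = 2 · 3 + 0
gcd(141, 96) = 3.
Track Bezout coefficients alongside the remainders: start with r₀ = 141 = a·1 + b·0 (s = 1, t = 0) and r₁ = 96 = a·0 + b·1 (s = 0, t = 1); each new remainder r_{k+1} = r_{k-1} − q_k·r_k inherits s_{k+1} = s_{k-1} − q_k·s_k, t_{k+1} = t_{k-1} − q_k·t_k, so r_k = a·s_k + b·t_k at every step:
  q = 1: r = 45, s = 1 − 1·0 = 1, t = 0 − 1·1 = -1  (check: 141·1 + 96·(-1) = 45)
  q = 2: r = 6, s = 0 − 2·1 = -2, t = 1 − 2·(-1) = 3  (check: 141·(-2) + 96·3 = 6)
  q = 7: r = 3, s = 1 − 7·(-2) = 15, t = -1 − 7·3 = -22  (check: 141·15 + 96·(-22) = 3)
The row with r = 3 (the gcd) gives the Bezout coefficients s = 15, t = -22.
Result: 141 · (15) + 96 · (-22) = 3.

gcd(141, 96) = 3; s = 15, t = -22 (check: 141·15 + 96·(-22) = 3).


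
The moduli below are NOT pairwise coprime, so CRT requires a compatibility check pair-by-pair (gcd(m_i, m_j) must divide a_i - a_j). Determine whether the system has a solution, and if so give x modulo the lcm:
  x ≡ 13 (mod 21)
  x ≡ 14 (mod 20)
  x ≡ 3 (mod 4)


Moduli 21, 20, 4 are not pairwise coprime, so CRT works modulo lcm(m_i) when all pairwise compatibility conditions hold.
Pairwise compatibility: gcd(m_i, m_j) must divide a_i - a_j for every pair.
Merge one congruence at a time:
  Start: x ≡ 13 (mod 21).
  Combine with x ≡ 14 (mod 20): gcd(21, 20) = 1; 14 - 13 = 1, which IS divisible by 1, so compatible.
    Write x = 13 + 21·t and substitute into x ≡ 14 (mod 20): 21·t ≡ 14 − 13 = 1 (mod 20).
    Reduce coefficients mod 20: 1·t ≡ 1 (mod 20).
    So t ≡ 1 (mod 20).
    Then x = 13 + 21·1 = 34, valid modulo lcm(21, 20) = 420: x ≡ 34 (mod 420).
  Combine with x ≡ 3 (mod 4): gcd(420, 4) = 4, and 3 - 34 = -31 is NOT divisible by 4.
    ⇒ system is inconsistent (no integer solution).

No solution (the system is inconsistent).


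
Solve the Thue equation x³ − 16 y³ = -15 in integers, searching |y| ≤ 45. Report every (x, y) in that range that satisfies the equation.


The equation is x³ - 16y³ = -15. For fixed y, x³ = 16·y³ − 15, so a solution requires the RHS to be a perfect cube.
Strategy: iterate y from -45 to 45, compute RHS = 16·y³ − 15, and check whether it is a (positive or negative) perfect cube.
Check small values of y:
  y = 0: RHS = -15 is not a perfect cube.
  y = 1: RHS = 1 = (1)³ ⇒ x = 1 works.
  y = -1: RHS = -31 is not a perfect cube.
  y = 2: RHS = 113 is not a perfect cube.
  y = -2: RHS = -143 is not a perfect cube.
  y = 3: RHS = 417 is not a perfect cube.
  y = -3: RHS = -447 is not a perfect cube.
Continuing the search up to |y| = 45 finds no further solutions beyond those listed.
Collected solutions: (1, 1).

Solutions (with |y| ≤ 45): (1, 1).


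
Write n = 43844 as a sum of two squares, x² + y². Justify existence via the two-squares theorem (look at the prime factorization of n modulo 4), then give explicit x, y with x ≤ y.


Step 1: Factor n = 43844 = 2^2 · 97 · 113.
Step 2: Check the mod-4 condition on each prime factor: 2 = 2 (special); 97 ≡ 1 (mod 4), exponent 1; 113 ≡ 1 (mod 4), exponent 1.
All primes ≡ 3 (mod 4) appear to even exponent (or don't appear), so by the two-squares theorem n IS expressible as a sum of two squares.
Step 3: Build a representation. Group n = k² · m with k = 2 and m = 97 · 113 = 10961 (a product of primes ≡ 1 (mod 4)); a representation of m scales to one of n via (k·x)² + (k·y)² = k²(x² + y²). Each prime p ≡ 1 (mod 4) is itself a sum of two squares; find a² by testing p − a² for a perfect square:
  97: 97 − 1² = 96, 97 − 2² = 93, 97 − 3² = 88, 97 − 4² = 81 = 9² ⇒ 97 = 4² + 9².
  113: 113 − 1² = 112, 113 − 2² = 109, 113 − 3² = 104, 113 − 4² = 97, 113 − 5² = 88, 113 − 6² = 77, 113 − 7² = 64 = 8² ⇒ 113 = 7² + 8².
  Combine using the Brahmagupta–Fibonacci identity (a² + b²)(c² + d²) = (ac − bd)² + (ad + bc)² = (ac + bd)² + (ad − bc)²:
  97 · 113 = 10961: from (4² + 9²)(7² + 8²), take (4·7 − 9·8, 4·8 + 9·7) = (28 − 72, 32 + 63) = (-44, 95); dropping signs (only squares matter) gives (44, 95); check 44² + 95² = 1936 + 9025 = 10961 ✓.
  Scale by k = 2: (2·44, 2·95) = (88, 190).
Step 4: Order so x ≤ y and verify: 88² + 190² = 7744 + 36100 = 43844 = n. ✓

n = 43844 = 88² + 190² (one valid representation with x ≤ y).


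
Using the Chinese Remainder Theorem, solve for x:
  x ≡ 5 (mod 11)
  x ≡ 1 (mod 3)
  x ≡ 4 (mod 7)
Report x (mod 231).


Moduli 11, 3, 7 are pairwise coprime; by CRT there is a unique solution modulo M = 11 · 3 · 7 = 231.
Solve pairwise, accumulating the modulus:
  Start with x ≡ 5 (mod 11).
  Combine with x ≡ 1 (mod 3): since gcd(11, 3) = 1, we get a unique residue mod 33.
    Write x = 5 + 11·t and substitute into x ≡ 1 (mod 3): 11·t ≡ 1 − 5 = -4 (mod 3).
    Reduce coefficients mod 3: 2·t ≡ 2 (mod 3).
    The inverse of 2 mod 3 is 2 (since 2·2 = 4 = 1·3 + 1), so t ≡ 2·2 = 4 ≡ 1 (mod 3).
    Then x = 5 + 11·1 = 16, valid modulo lcm(11, 3) = 33: x ≡ 16 (mod 33).
  Combine with x ≡ 4 (mod 7): since gcd(33, 7) = 1, we get a unique residue mod 231.
    Write x = 16 + 33·t and substitute into x ≡ 4 (mod 7): 33·t ≡ 4 − 16 = -12 (mod 7).
    Reduce coefficients mod 7: 5·t ≡ 2 (mod 7).
    The inverse of 5 mod 7 is 3 (since 5·3 = 15 = 2·7 + 1), so t ≡ 3·2 = 6 ≡ 6 (mod 7).
    Then x = 16 + 33·6 = 214, valid modulo lcm(33, 7) = 231: x ≡ 214 (mod 231).
Verify: 214 mod 11 = 5 ✓, 214 mod 3 = 1 ✓, 214 mod 7 = 4 ✓.

x ≡ 214 (mod 231).


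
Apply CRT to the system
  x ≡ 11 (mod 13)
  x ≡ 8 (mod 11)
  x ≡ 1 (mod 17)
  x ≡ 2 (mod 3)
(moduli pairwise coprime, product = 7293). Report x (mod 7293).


Product of moduli M = 13 · 11 · 17 · 3 = 7293.
Merge one congruence at a time:
  Start: x ≡ 11 (mod 13).
  Combine with x ≡ 8 (mod 11); new modulus lcm = 143.
    Write x = 11 + 13·t and substitute into x ≡ 8 (mod 11): 13·t ≡ 8 − 11 = -3 (mod 11).
    Reduce coefficients mod 11: 2·t ≡ 8 (mod 11).
    The inverse of 2 mod 11 is 6 (since 2·6 = 12 = 1·11 + 1), so t ≡ 6·8 = 48 ≡ 4 (mod 11).
    Then x = 11 + 13·4 = 63, valid modulo lcm(13, 11) = 143: x ≡ 63 (mod 143).
  Combine with x ≡ 1 (mod 17); new modulus lcm = 2431.
    Write x = 63 + 143·t and substitute into x ≡ 1 (mod 17): 143·t ≡ 1 − 63 = -62 (mod 17).
    Reduce coefficients mod 17: 7·t ≡ 6 (mod 17).
    The inverse of 7 mod 17 is 5 (since 7·5 = 35 = 2·17 + 1), so t ≡ 5·6 = 30 ≡ 13 (mod 17).
    Then x = 63 + 143·13 = 1922, valid modulo lcm(143, 17) = 2431: x ≡ 1922 (mod 2431).
  Combine with x ≡ 2 (mod 3); new modulus lcm = 7293.
    Write x = 1922 + 2431·t and substitute into x ≡ 2 (mod 3): 2431·t ≡ 2 − 1922 = -1920 (mod 3).
    Reduce coefficients mod 3: 1·t ≡ 0 (mod 3).
    So t ≡ 0 (mod 3).
    Then x = 1922 + 2431·0 = 1922, valid modulo lcm(2431, 3) = 7293: x ≡ 1922 (mod 7293).
Verify against each original: 1922 mod 13 = 11, 1922 mod 11 = 8, 1922 mod 17 = 1, 1922 mod 3 = 2.

x ≡ 1922 (mod 7293).


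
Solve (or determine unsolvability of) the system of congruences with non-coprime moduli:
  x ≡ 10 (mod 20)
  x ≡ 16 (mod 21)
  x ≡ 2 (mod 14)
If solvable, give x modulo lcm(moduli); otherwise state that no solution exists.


Moduli 20, 21, 14 are not pairwise coprime, so CRT works modulo lcm(m_i) when all pairwise compatibility conditions hold.
Pairwise compatibility: gcd(m_i, m_j) must divide a_i - a_j for every pair.
Merge one congruence at a time:
  Start: x ≡ 10 (mod 20).
  Combine with x ≡ 16 (mod 21): gcd(20, 21) = 1; 16 - 10 = 6, which IS divisible by 1, so compatible.
    Write x = 10 + 20·t and substitute into x ≡ 16 (mod 21): 20·t ≡ 16 − 10 = 6 (mod 21).
    The inverse of 20 mod 21 is 20 (since 20·20 = 400 = 19·21 + 1), so t ≡ 20·6 = 120 ≡ 15 (mod 21).
    Then x = 10 + 20·15 = 310, valid modulo lcm(20, 21) = 420: x ≡ 310 (mod 420).
  Combine with x ≡ 2 (mod 14): gcd(420, 14) = 14; 2 - 310 = -308, which IS divisible by 14, so compatible.
    Write x = 310 + 420·t and substitute into x ≡ 2 (mod 14): 420·t ≡ 2 − 310 = -308 (mod 14).
    Divide the congruence (and modulus) by g = 14: 30·t ≡ -22 (mod 1).
    Modulo 1 every t works; take t = 0.
    Then x = 310 + 420·0 = 310, valid modulo lcm(420, 14) = 420: x ≡ 310 (mod 420).
Verify: 310 mod 20 = 10, 310 mod 21 = 16, 310 mod 14 = 2.

x ≡ 310 (mod 420).


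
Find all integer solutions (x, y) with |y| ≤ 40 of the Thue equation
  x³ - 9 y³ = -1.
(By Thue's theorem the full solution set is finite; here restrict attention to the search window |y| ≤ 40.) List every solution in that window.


The equation is x³ - 9y³ = -1. For fixed y, x³ = 9·y³ − 1, so a solution requires the RHS to be a perfect cube.
Strategy: iterate y from -40 to 40, compute RHS = 9·y³ − 1, and check whether it is a (positive or negative) perfect cube.
Check small values of y:
  y = 0: RHS = -1 = (-1)³ ⇒ x = -1 works.
  y = 1: RHS = 8 = (2)³ ⇒ x = 2 works.
  y = -1: RHS = -10 is not a perfect cube.
  y = 2: RHS = 71 is not a perfect cube.
  y = -2: RHS = -73 is not a perfect cube.
  y = 3: RHS = 242 is not a perfect cube.
  y = -3: RHS = -244 is not a perfect cube.
Continuing the search up to |y| = 40 finds no further solutions beyond those listed.
Collected solutions: (-1, 0), (2, 1).

Solutions (with |y| ≤ 40): (-1, 0), (2, 1).


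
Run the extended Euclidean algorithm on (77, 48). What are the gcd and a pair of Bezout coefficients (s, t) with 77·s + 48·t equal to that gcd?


Euclidean algorithm on (77, 48) — divide until remainder is 0:
  77 = 1 · 48 + 29
  48 = 1 · 29 + 19
  29 = 1 · 19 + 10
  19 = 1 · 10 + 9
  10 = 1 · 9 + 1
  9 = 9 · 1 + 0
gcd(77, 48) = 1.
Track Bezout coefficients alongside the remainders: start with r₀ = 77 = a·1 + b·0 (s = 1, t = 0) and r₁ = 48 = a·0 + b·1 (s = 0, t = 1); each new remainder r_{k+1} = r_{k-1} − q_k·r_k inherits s_{k+1} = s_{k-1} − q_k·s_k, t_{k+1} = t_{k-1} − q_k·t_k, so r_k = a·s_k + b·t_k at every step:
  q = 1: r = 29, s = 1 − 1·0 = 1, t = 0 − 1·1 = -1  (check: 77·1 + 48·(-1) = 29)
  q = 1: r = 19, s = 0 − 1·1 = -1, t = 1 − 1·(-1) = 2  (check: 77·(-1) + 48·2 = 19)
  q = 1: r = 10, s = 1 − 1·(-1) = 2, t = -1 − 1·2 = -3  (check: 77·2 + 48·(-3) = 10)
  q = 1: r = 9, s = -1 − 1·2 = -3, t = 2 − 1·(-3) = 5  (check: 77·(-3) + 48·5 = 9)
  q = 1: r = 1, s = 2 − 1·(-3) = 5, t = -3 − 1·5 = -8  (check: 77·5 + 48·(-8) = 1)
The row with r = 1 (the gcd) gives the Bezout coefficients s = 5, t = -8.
Result: 77 · (5) + 48 · (-8) = 1.

gcd(77, 48) = 1; s = 5, t = -8 (check: 77·5 + 48·(-8) = 1).


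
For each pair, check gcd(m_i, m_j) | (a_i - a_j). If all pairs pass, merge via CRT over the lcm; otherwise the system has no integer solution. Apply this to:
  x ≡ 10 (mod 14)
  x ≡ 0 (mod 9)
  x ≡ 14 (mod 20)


Moduli 14, 9, 20 are not pairwise coprime, so CRT works modulo lcm(m_i) when all pairwise compatibility conditions hold.
Pairwise compatibility: gcd(m_i, m_j) must divide a_i - a_j for every pair.
Merge one congruence at a time:
  Start: x ≡ 10 (mod 14).
  Combine with x ≡ 0 (mod 9): gcd(14, 9) = 1; 0 - 10 = -10, which IS divisible by 1, so compatible.
    Write x = 10 + 14·t and substitute into x ≡ 0 (mod 9): 14·t ≡ 0 − 10 = -10 (mod 9).
    Reduce coefficients mod 9: 5·t ≡ 8 (mod 9).
    The inverse of 5 mod 9 is 2 (since 5·2 = 10 = 1·9 + 1), so t ≡ 2·8 = 16 ≡ 7 (mod 9).
    Then x = 10 + 14·7 = 108, valid modulo lcm(14, 9) = 126: x ≡ 108 (mod 126).
  Combine with x ≡ 14 (mod 20): gcd(126, 20) = 2; 14 - 108 = -94, which IS divisible by 2, so compatible.
    Write x = 108 + 126·t and substitute into x ≡ 14 (mod 20): 126·t ≡ 14 − 108 = -94 (mod 20).
    Divide the congruence (and modulus) by g = 2: 63·t ≡ -47 (mod 10).
    Reduce coefficients mod 10: 3·t ≡ 3 (mod 10).
    The inverse of 3 mod 10 is 7 (since 3·7 = 21 = 2·10 + 1), so t ≡ 7·3 = 21 ≡ 1 (mod 10).
    Then x = 108 + 126·1 = 234, valid modulo lcm(126, 20) = 1260: x ≡ 234 (mod 1260).
Verify: 234 mod 14 = 10, 234 mod 9 = 0, 234 mod 20 = 14.

x ≡ 234 (mod 1260).


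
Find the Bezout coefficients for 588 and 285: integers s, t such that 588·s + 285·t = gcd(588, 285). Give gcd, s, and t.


Euclidean algorithm on (588, 285) — divide until remainder is 0:
  588 = 2 · 285 + 18
  285 = 15 · 18 + 15
  18 = 1 · 15 + 3
  15 = 5 · 3 + 0
gcd(588, 285) = 3.
Track Bezout coefficients alongside the remainders: start with r₀ = 588 = a·1 + b·0 (s = 1, t = 0) and r₁ = 285 = a·0 + b·1 (s = 0, t = 1); each new remainder r_{k+1} = r_{k-1} − q_k·r_k inherits s_{k+1} = s_{k-1} − q_k·s_k, t_{k+1} = t_{k-1} − q_k·t_k, so r_k = a·s_k + b·t_k at every step:
  q = 2: r = 18, s = 1 − 2·0 = 1, t = 0 − 2·1 = -2  (check: 588·1 + 285·(-2) = 18)
  q = 15: r = 15, s = 0 − 15·1 = -15, t = 1 − 15·(-2) = 31  (check: 588·(-15) + 285·31 = 15)
  q = 1: r = 3, s = 1 − 1·(-15) = 16, t = -2 − 1·31 = -33  (check: 588·16 + 285·(-33) = 3)
The row with r = 3 (the gcd) gives the Bezout coefficients s = 16, t = -33.
Result: 588 · (16) + 285 · (-33) = 3.

gcd(588, 285) = 3; s = 16, t = -33 (check: 588·16 + 285·(-33) = 3).


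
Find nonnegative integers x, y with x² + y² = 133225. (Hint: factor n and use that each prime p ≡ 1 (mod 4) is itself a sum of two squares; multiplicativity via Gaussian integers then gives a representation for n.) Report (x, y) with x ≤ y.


Step 1: Factor n = 133225 = 5^2 · 73^2.
Step 2: Check the mod-4 condition on each prime factor: 5 ≡ 1 (mod 4), exponent 2; 73 ≡ 1 (mod 4), exponent 2.
All primes ≡ 3 (mod 4) appear to even exponent (or don't appear), so by the two-squares theorem n IS expressible as a sum of two squares.
Step 3: Build a representation. Group n = k² · m with k = 5 and m = 73 · 73 = 5329 (a product of primes ≡ 1 (mod 4)); a representation of m scales to one of n via (k·x)² + (k·y)² = k²(x² + y²). Each prime p ≡ 1 (mod 4) is itself a sum of two squares; find a² by testing p − a² for a perfect square:
  73: 73 − 1² = 72, 73 − 2² = 69, 73 − 3² = 64 = 8² ⇒ 73 = 3² + 8².
  Combine using the Brahmagupta–Fibonacci identity (a² + b²)(c² + d²) = (ac − bd)² + (ad + bc)² = (ac + bd)² + (ad − bc)²:
  73 · 73 = 5329: from (3² + 8²)(3² + 8²), take (3·3 − 8·8, 3·8 + 8·3) = (9 − 64, 24 + 24) = (-55, 48); dropping signs (only squares matter) gives (55, 48); check 55² + 48² = 3025 + 2304 = 5329 ✓.
  Scale by k = 5: (5·55, 5·48) = (275, 240).
Step 4: Order so x ≤ y and verify: 240² + 275² = 57600 + 75625 = 133225 = n. ✓

n = 133225 = 240² + 275² (one valid representation with x ≤ y).


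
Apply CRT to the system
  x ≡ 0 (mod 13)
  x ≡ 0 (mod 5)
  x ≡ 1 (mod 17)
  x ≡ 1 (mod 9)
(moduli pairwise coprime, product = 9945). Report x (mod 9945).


Product of moduli M = 13 · 5 · 17 · 9 = 9945.
Merge one congruence at a time:
  Start: x ≡ 0 (mod 13).
  Combine with x ≡ 0 (mod 5); new modulus lcm = 65.
    Write x = 0 + 13·t and substitute into x ≡ 0 (mod 5): 13·t ≡ 0 − 0 = 0 (mod 5).
    Reduce coefficients mod 5: 3·t ≡ 0 (mod 5).
    The inverse of 3 mod 5 is 2 (since 3·2 = 6 = 1·5 + 1), so t ≡ 2·0 = 0 ≡ 0 (mod 5).
    Then x = 0 + 13·0 = 0, valid modulo lcm(13, 5) = 65: x ≡ 0 (mod 65).
  Combine with x ≡ 1 (mod 17); new modulus lcm = 1105.
    Write x = 0 + 65·t and substitute into x ≡ 1 (mod 17): 65·t ≡ 1 − 0 = 1 (mod 17).
    Reduce coefficients mod 17: 14·t ≡ 1 (mod 17).
    The inverse of 14 mod 17 is 11 (since 14·11 = 154 = 9·17 + 1), so t ≡ 11·1 = 11 ≡ 11 (mod 17).
    Then x = 0 + 65·11 = 715, valid modulo lcm(65, 17) = 1105: x ≡ 715 (mod 1105).
  Combine with x ≡ 1 (mod 9); new modulus lcm = 9945.
    Write x = 715 + 1105·t and substitute into x ≡ 1 (mod 9): 1105·t ≡ 1 − 715 = -714 (mod 9).
    Reduce coefficients mod 9: 7·t ≡ 6 (mod 9).
    The inverse of 7 mod 9 is 4 (since 7·4 = 28 = 3·9 + 1), so t ≡ 4·6 = 24 ≡ 6 (mod 9).
    Then x = 715 + 1105·6 = 7345, valid modulo lcm(1105, 9) = 9945: x ≡ 7345 (mod 9945).
Verify against each original: 7345 mod 13 = 0, 7345 mod 5 = 0, 7345 mod 17 = 1, 7345 mod 9 = 1.

x ≡ 7345 (mod 9945).


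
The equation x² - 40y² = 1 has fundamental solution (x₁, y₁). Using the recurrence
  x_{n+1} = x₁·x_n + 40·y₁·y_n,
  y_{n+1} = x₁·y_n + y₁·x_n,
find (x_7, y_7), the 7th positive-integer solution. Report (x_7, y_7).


Step 1: Find the fundamental solution (x₁, y₁) of x² - 40y² = 1.
  Expand √40 as a continued fraction. a₀ = ⌊√40⌋ = 6; iterate m_{k+1} = d_k·a_k − m_k, d_{k+1} = (40 − m_{k+1}²)/d_k, a_{k+1} = ⌊(a₀ + m_{k+1})/d_{k+1}⌋ (starting m₀ = 0, d₀ = 1), with convergents p_k = a_k·p_{k-1} + p_{k-2}, q_k = a_k·q_{k-1} + q_{k-2} (p₋₁ = 1, q₋₁ = 0):
  k = 0: a₀ = 6; p₀/q₀ = 6/1; p₀² − 40·q₀² = 36 − 40 = -4.
  k = 1: m = 6, d = 4, a = ⌊(6 + 6)/4⌋ = 3; p/q = (3·6 + 1)/(3·1 + 0) = 19/3; p² − 40·q² = 361 − 360 = 1.
  The first convergent with p² − 40·q² = 1 gives the fundamental solution (x₁, y₁) = (19, 3).
Step 2: Apply the recurrence (x_{n+1}, y_{n+1}) = (x₁x_n + 40y₁y_n, x₁y_n + y₁x_n) repeatedly.
  From (x_1, y_1) = (19, 3): x_2 = 19·19 + 40·3·3 = 721; y_2 = 19·3 + 3·19 = 114.
  From (x_2, y_2) = (721, 114): x_3 = 19·721 + 40·3·114 = 27379; y_3 = 19·114 + 3·721 = 4329.
  From (x_3, y_3) = (27379, 4329): x_4 = 19·27379 + 40·3·4329 = 1039681; y_4 = 19·4329 + 3·27379 = 164388.
  From (x_4, y_4) = (1039681, 164388): x_5 = 19·1039681 + 40·3·164388 = 39480499; y_5 = 19·164388 + 3·1039681 = 6242415.
  From (x_5, y_5) = (39480499, 6242415): x_6 = 19·39480499 + 40·3·6242415 = 1499219281; y_6 = 19·6242415 + 3·39480499 = 237047382.
  From (x_6, y_6) = (1499219281, 237047382): x_7 = 19·1499219281 + 40·3·237047382 = 56930852179; y_7 = 19·237047382 + 3·1499219281 = 9001558101.
Step 3: Verify x_7² - 40·y_7² = 3241121929827149048041 - 3241121929827149048040 = 1 (should be 1). ✓

(x_1, y_1) = (19, 3); (x_7, y_7) = (56930852179, 9001558101).


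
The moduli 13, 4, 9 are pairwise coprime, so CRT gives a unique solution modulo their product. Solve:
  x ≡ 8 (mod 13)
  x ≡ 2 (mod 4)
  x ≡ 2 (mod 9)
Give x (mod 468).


Moduli 13, 4, 9 are pairwise coprime; by CRT there is a unique solution modulo M = 13 · 4 · 9 = 468.
Solve pairwise, accumulating the modulus:
  Start with x ≡ 8 (mod 13).
  Combine with x ≡ 2 (mod 4): since gcd(13, 4) = 1, we get a unique residue mod 52.
    Write x = 8 + 13·t and substitute into x ≡ 2 (mod 4): 13·t ≡ 2 − 8 = -6 (mod 4).
    Reduce coefficients mod 4: 1·t ≡ 2 (mod 4).
    So t ≡ 2 (mod 4).
    Then x = 8 + 13·2 = 34, valid modulo lcm(13, 4) = 52: x ≡ 34 (mod 52).
  Combine with x ≡ 2 (mod 9): since gcd(52, 9) = 1, we get a unique residue mod 468.
    Write x = 34 + 52·t and substitute into x ≡ 2 (mod 9): 52·t ≡ 2 − 34 = -32 (mod 9).
    Reduce coefficients mod 9: 7·t ≡ 4 (mod 9).
    The inverse of 7 mod 9 is 4 (since 7·4 = 28 = 3·9 + 1), so t ≡ 4·4 = 16 ≡ 7 (mod 9).
    Then x = 34 + 52·7 = 398, valid modulo lcm(52, 9) = 468: x ≡ 398 (mod 468).
Verify: 398 mod 13 = 8 ✓, 398 mod 4 = 2 ✓, 398 mod 9 = 2 ✓.

x ≡ 398 (mod 468).


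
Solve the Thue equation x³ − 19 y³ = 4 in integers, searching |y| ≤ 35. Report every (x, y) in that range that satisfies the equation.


The equation is x³ - 19y³ = 4. For fixed y, x³ = 19·y³ + 4, so a solution requires the RHS to be a perfect cube.
Strategy: iterate y from -35 to 35, compute RHS = 19·y³ + 4, and check whether it is a (positive or negative) perfect cube.
Check small values of y:
  y = 0: RHS = 4 is not a perfect cube.
  y = 1: RHS = 23 is not a perfect cube.
  y = -1: RHS = -15 is not a perfect cube.
  y = 2: RHS = 156 is not a perfect cube.
  y = -2: RHS = -148 is not a perfect cube.
  y = 3: RHS = 517 is not a perfect cube.
  y = -3: RHS = -509 is not a perfect cube.
Continuing the search up to |y| = 35 finds no solutions either.
No (x, y) in the scanned range satisfies the equation.

No integer solutions with |y| ≤ 35.


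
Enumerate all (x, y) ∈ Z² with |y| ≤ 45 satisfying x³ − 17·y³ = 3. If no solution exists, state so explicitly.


The equation is x³ - 17y³ = 3. For fixed y, x³ = 17·y³ + 3, so a solution requires the RHS to be a perfect cube.
Strategy: iterate y from -45 to 45, compute RHS = 17·y³ + 3, and check whether it is a (positive or negative) perfect cube.
Check small values of y:
  y = 0: RHS = 3 is not a perfect cube.
  y = 1: RHS = 20 is not a perfect cube.
  y = -1: RHS = -14 is not a perfect cube.
  y = 2: RHS = 139 is not a perfect cube.
  y = -2: RHS = -133 is not a perfect cube.
  y = 3: RHS = 462 is not a perfect cube.
  y = -3: RHS = -456 is not a perfect cube.
Continuing the search up to |y| = 45 finds no solutions either.
No (x, y) in the scanned range satisfies the equation.

No integer solutions with |y| ≤ 45.


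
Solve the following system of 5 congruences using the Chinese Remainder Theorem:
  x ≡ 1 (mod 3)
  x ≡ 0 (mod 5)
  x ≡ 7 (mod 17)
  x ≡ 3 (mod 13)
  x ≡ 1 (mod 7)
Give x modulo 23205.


Product of moduli M = 3 · 5 · 17 · 13 · 7 = 23205.
Merge one congruence at a time:
  Start: x ≡ 1 (mod 3).
  Combine with x ≡ 0 (mod 5); new modulus lcm = 15.
    Write x = 1 + 3·t and substitute into x ≡ 0 (mod 5): 3·t ≡ 0 − 1 = -1 (mod 5).
    Reduce coefficients mod 5: 3·t ≡ 4 (mod 5).
    The inverse of 3 mod 5 is 2 (since 3·2 = 6 = 1·5 + 1), so t ≡ 2·4 = 8 ≡ 3 (mod 5).
    Then x = 1 + 3·3 = 10, valid modulo lcm(3, 5) = 15: x ≡ 10 (mod 15).
  Combine with x ≡ 7 (mod 17); new modulus lcm = 255.
    Write x = 10 + 15·t and substitute into x ≡ 7 (mod 17): 15·t ≡ 7 − 10 = -3 (mod 17).
    Reduce coefficients mod 17: 15·t ≡ 14 (mod 17).
    The inverse of 15 mod 17 is 8 (since 15·8 = 120 = 7·17 + 1), so t ≡ 8·14 = 112 ≡ 10 (mod 17).
    Then x = 10 + 15·10 = 160, valid modulo lcm(15, 17) = 255: x ≡ 160 (mod 255).
  Combine with x ≡ 3 (mod 13); new modulus lcm = 3315.
    Write x = 160 + 255·t and substitute into x ≡ 3 (mod 13): 255·t ≡ 3 − 160 = -157 (mod 13).
    Reduce coefficients mod 13: 8·t ≡ 12 (mod 13).
    The inverse of 8 mod 13 is 5 (since 8·5 = 40 = 3·13 + 1), so t ≡ 5·12 = 60 ≡ 8 (mod 13).
    Then x = 160 + 255·8 = 2200, valid modulo lcm(255, 13) = 3315: x ≡ 2200 (mod 3315).
  Combine with x ≡ 1 (mod 7); new modulus lcm = 23205.
    Write x = 2200 + 3315·t and substitute into x ≡ 1 (mod 7): 3315·t ≡ 1 − 2200 = -2199 (mod 7).
    Reduce coefficients mod 7: 4·t ≡ 6 (mod 7).
    The inverse of 4 mod 7 is 2 (since 4·2 = 8 = 1·7 + 1), so t ≡ 2·6 = 12 ≡ 5 (mod 7).
    Then x = 2200 + 3315·5 = 18775, valid modulo lcm(3315, 7) = 23205: x ≡ 18775 (mod 23205).
Verify against each original: 18775 mod 3 = 1, 18775 mod 5 = 0, 18775 mod 17 = 7, 18775 mod 13 = 3, 18775 mod 7 = 1.

x ≡ 18775 (mod 23205).


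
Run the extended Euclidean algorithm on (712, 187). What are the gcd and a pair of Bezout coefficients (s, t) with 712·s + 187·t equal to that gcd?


Euclidean algorithm on (712, 187) — divide until remainder is 0:
  712 = 3 · 187 + 151
  187 = 1 · 151 + 36
  151 = 4 · 36 + 7
  36 = 5 · 7 + 1
  7 = 7 · 1 + 0
gcd(712, 187) = 1.
Track Bezout coefficients alongside the remainders: start with r₀ = 712 = a·1 + b·0 (s = 1, t = 0) and r₁ = 187 = a·0 + b·1 (s = 0, t = 1); each new remainder r_{k+1} = r_{k-1} − q_k·r_k inherits s_{k+1} = s_{k-1} − q_k·s_k, t_{k+1} = t_{k-1} − q_k·t_k, so r_k = a·s_k + b·t_k at every step:
  q = 3: r = 151, s = 1 − 3·0 = 1, t = 0 − 3·1 = -3  (check: 712·1 + 187·(-3) = 151)
  q = 1: r = 36, s = 0 − 1·1 = -1, t = 1 − 1·(-3) = 4  (check: 712·(-1) + 187·4 = 36)
  q = 4: r = 7, s = 1 − 4·(-1) = 5, t = -3 − 4·4 = -19  (check: 712·5 + 187·(-19) = 7)
  q = 5: r = 1, s = -1 − 5·5 = -26, t = 4 − 5·(-19) = 99  (check: 712·(-26) + 187·99 = 1)
The row with r = 1 (the gcd) gives the Bezout coefficients s = -26, t = 99.
Result: 712 · (-26) + 187 · (99) = 1.

gcd(712, 187) = 1; s = -26, t = 99 (check: 712·(-26) + 187·99 = 1).


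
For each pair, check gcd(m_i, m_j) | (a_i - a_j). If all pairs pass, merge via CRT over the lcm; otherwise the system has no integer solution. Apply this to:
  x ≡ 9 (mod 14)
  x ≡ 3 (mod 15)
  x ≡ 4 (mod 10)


Moduli 14, 15, 10 are not pairwise coprime, so CRT works modulo lcm(m_i) when all pairwise compatibility conditions hold.
Pairwise compatibility: gcd(m_i, m_j) must divide a_i - a_j for every pair.
Merge one congruence at a time:
  Start: x ≡ 9 (mod 14).
  Combine with x ≡ 3 (mod 15): gcd(14, 15) = 1; 3 - 9 = -6, which IS divisible by 1, so compatible.
    Write x = 9 + 14·t and substitute into x ≡ 3 (mod 15): 14·t ≡ 3 − 9 = -6 (mod 15).
    Reduce coefficients mod 15: 14·t ≡ 9 (mod 15).
    The inverse of 14 mod 15 is 14 (since 14·14 = 196 = 13·15 + 1), so t ≡ 14·9 = 126 ≡ 6 (mod 15).
    Then x = 9 + 14·6 = 93, valid modulo lcm(14, 15) = 210: x ≡ 93 (mod 210).
  Combine with x ≡ 4 (mod 10): gcd(210, 10) = 10, and 4 - 93 = -89 is NOT divisible by 10.
    ⇒ system is inconsistent (no integer solution).

No solution (the system is inconsistent).


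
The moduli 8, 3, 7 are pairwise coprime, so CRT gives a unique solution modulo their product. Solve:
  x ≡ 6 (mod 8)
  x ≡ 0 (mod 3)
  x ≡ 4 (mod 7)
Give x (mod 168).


Moduli 8, 3, 7 are pairwise coprime; by CRT there is a unique solution modulo M = 8 · 3 · 7 = 168.
Solve pairwise, accumulating the modulus:
  Start with x ≡ 6 (mod 8).
  Combine with x ≡ 0 (mod 3): since gcd(8, 3) = 1, we get a unique residue mod 24.
    Write x = 6 + 8·t and substitute into x ≡ 0 (mod 3): 8·t ≡ 0 − 6 = -6 (mod 3).
    Reduce coefficients mod 3: 2·t ≡ 0 (mod 3).
    The inverse of 2 mod 3 is 2 (since 2·2 = 4 = 1·3 + 1), so t ≡ 2·0 = 0 ≡ 0 (mod 3).
    Then x = 6 + 8·0 = 6, valid modulo lcm(8, 3) = 24: x ≡ 6 (mod 24).
  Combine with x ≡ 4 (mod 7): since gcd(24, 7) = 1, we get a unique residue mod 168.
    Write x = 6 + 24·t and substitute into x ≡ 4 (mod 7): 24·t ≡ 4 − 6 = -2 (mod 7).
    Reduce coefficients mod 7: 3·t ≡ 5 (mod 7).
    The inverse of 3 mod 7 is 5 (since 3·5 = 15 = 2·7 + 1), so t ≡ 5·5 = 25 ≡ 4 (mod 7).
    Then x = 6 + 24·4 = 102, valid modulo lcm(24, 7) = 168: x ≡ 102 (mod 168).
Verify: 102 mod 8 = 6 ✓, 102 mod 3 = 0 ✓, 102 mod 7 = 4 ✓.

x ≡ 102 (mod 168).


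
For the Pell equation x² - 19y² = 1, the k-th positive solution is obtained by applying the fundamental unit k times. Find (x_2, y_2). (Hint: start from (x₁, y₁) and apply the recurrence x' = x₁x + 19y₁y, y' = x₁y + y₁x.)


Step 1: Find the fundamental solution (x₁, y₁) of x² - 19y² = 1.
  Expand √19 as a continued fraction. a₀ = ⌊√19⌋ = 4; iterate m_{k+1} = d_k·a_k − m_k, d_{k+1} = (19 − m_{k+1}²)/d_k, a_{k+1} = ⌊(a₀ + m_{k+1})/d_{k+1}⌋ (starting m₀ = 0, d₀ = 1), with convergents p_k = a_k·p_{k-1} + p_{k-2}, q_k = a_k·q_{k-1} + q_{k-2} (p₋₁ = 1, q₋₁ = 0):
  k = 0: a₀ = 4; p₀/q₀ = 4/1; p₀² − 19·q₀² = 16 − 19 = -3.
  k = 1: m = 4, d = 3, a = ⌊(4 + 4)/3⌋ = 2; p/q = (2·4 + 1)/(2·1 + 0) = 9/2; p² − 19·q² = 81 − 76 = 5.
  k = 2: m = 2, d = 5, a = ⌊(4 + 2)/5⌋ = 1; p/q = (1·9 + 4)/(1·2 + 1) = 13/3; p² − 19·q² = 169 − 171 = -2.
  k = 3: m = 3, d = 2, a = ⌊(4 + 3)/2⌋ = 3; p/q = (3·13 + 9)/(3·3 + 2) = 48/11; p² − 19·q² = 2304 − 2299 = 5.
  k = 4: m = 3, d = 5, a = ⌊(4 + 3)/5⌋ = 1; p/q = (1·48 + 13)/(1·11 + 3) = 61/14; p² − 19·q² = 3721 − 3724 = -3.
  k = 5: m = 2, d = 3, a = ⌊(4 + 2)/3⌋ = 2; p/q = (2·61 + 48)/(2·14 + 11) = 170/39; p² − 19·q² = 28900 − 28899 = 1.
  The first convergent with p² − 19·q² = 1 gives the fundamental solution (x₁, y₁) = (170, 39).
Step 2: Apply the recurrence (x_{n+1}, y_{n+1}) = (x₁x_n + 19y₁y_n, x₁y_n + y₁x_n) repeatedly.
  From (x_1, y_1) = (170, 39): x_2 = 170·170 + 19·39·39 = 57799; y_2 = 170·39 + 39·170 = 13260.
Step 3: Verify x_2² - 19·y_2² = 3340724401 - 3340724400 = 1 (should be 1). ✓

(x_1, y_1) = (170, 39); (x_2, y_2) = (57799, 13260).


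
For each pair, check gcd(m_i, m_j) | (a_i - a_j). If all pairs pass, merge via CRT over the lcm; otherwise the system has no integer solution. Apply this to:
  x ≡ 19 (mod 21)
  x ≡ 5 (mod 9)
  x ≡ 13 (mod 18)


Moduli 21, 9, 18 are not pairwise coprime, so CRT works modulo lcm(m_i) when all pairwise compatibility conditions hold.
Pairwise compatibility: gcd(m_i, m_j) must divide a_i - a_j for every pair.
Merge one congruence at a time:
  Start: x ≡ 19 (mod 21).
  Combine with x ≡ 5 (mod 9): gcd(21, 9) = 3, and 5 - 19 = -14 is NOT divisible by 3.
    ⇒ system is inconsistent (no integer solution).

No solution (the system is inconsistent).


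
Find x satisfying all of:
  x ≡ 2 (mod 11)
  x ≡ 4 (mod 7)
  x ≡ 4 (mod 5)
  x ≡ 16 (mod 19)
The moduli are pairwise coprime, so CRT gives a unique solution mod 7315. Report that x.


Product of moduli M = 11 · 7 · 5 · 19 = 7315.
Merge one congruence at a time:
  Start: x ≡ 2 (mod 11).
  Combine with x ≡ 4 (mod 7); new modulus lcm = 77.
    Write x = 2 + 11·t and substitute into x ≡ 4 (mod 7): 11·t ≡ 4 − 2 = 2 (mod 7).
    Reduce coefficients mod 7: 4·t ≡ 2 (mod 7).
    The inverse of 4 mod 7 is 2 (since 4·2 = 8 = 1·7 + 1), so t ≡ 2·2 = 4 ≡ 4 (mod 7).
    Then x = 2 + 11·4 = 46, valid modulo lcm(11, 7) = 77: x ≡ 46 (mod 77).
  Combine with x ≡ 4 (mod 5); new modulus lcm = 385.
    Write x = 46 + 77·t and substitute into x ≡ 4 (mod 5): 77·t ≡ 4 − 46 = -42 (mod 5).
    Reduce coefficients mod 5: 2·t ≡ 3 (mod 5).
    The inverse of 2 mod 5 is 3 (since 2·3 = 6 = 1·5 + 1), so t ≡ 3·3 = 9 ≡ 4 (mod 5).
    Then x = 46 + 77·4 = 354, valid modulo lcm(77, 5) = 385: x ≡ 354 (mod 385).
  Combine with x ≡ 16 (mod 19); new modulus lcm = 7315.
    Write x = 354 + 385·t and substitute into x ≡ 16 (mod 19): 385·t ≡ 16 − 354 = -338 (mod 19).
    Reduce coefficients mod 19: 5·t ≡ 4 (mod 19).
    The inverse of 5 mod 19 is 4 (since 5·4 = 20 = 1·19 + 1), so t ≡ 4·4 = 16 ≡ 16 (mod 19).
    Then x = 354 + 385·16 = 6514, valid modulo lcm(385, 19) = 7315: x ≡ 6514 (mod 7315).
Verify against each original: 6514 mod 11 = 2, 6514 mod 7 = 4, 6514 mod 5 = 4, 6514 mod 19 = 16.

x ≡ 6514 (mod 7315).
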